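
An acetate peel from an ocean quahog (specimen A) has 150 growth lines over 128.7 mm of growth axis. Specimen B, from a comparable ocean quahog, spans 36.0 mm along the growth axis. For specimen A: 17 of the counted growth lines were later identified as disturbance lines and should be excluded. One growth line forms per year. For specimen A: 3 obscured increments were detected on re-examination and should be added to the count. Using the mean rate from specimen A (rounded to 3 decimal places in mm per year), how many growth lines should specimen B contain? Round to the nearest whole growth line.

38 growth lines

Specimen A: correcting the raw count gives 150 − 17 + 3 = 136 true growth lines.
A: Extension rate ≈ 128.7 / 136 = 0.946 mm/yr.
Specimen B: 36.0 mm / 0.946 mm per year = 38.05 years ≈ 38 growth lines.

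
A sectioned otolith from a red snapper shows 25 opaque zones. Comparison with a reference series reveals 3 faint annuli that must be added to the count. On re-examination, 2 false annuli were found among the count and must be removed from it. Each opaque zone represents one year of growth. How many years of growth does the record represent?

After corrections the count is 25 − 2 + 3 = 26 opaque zones.
At one opaque zone per year, that is 26 years.

26 yr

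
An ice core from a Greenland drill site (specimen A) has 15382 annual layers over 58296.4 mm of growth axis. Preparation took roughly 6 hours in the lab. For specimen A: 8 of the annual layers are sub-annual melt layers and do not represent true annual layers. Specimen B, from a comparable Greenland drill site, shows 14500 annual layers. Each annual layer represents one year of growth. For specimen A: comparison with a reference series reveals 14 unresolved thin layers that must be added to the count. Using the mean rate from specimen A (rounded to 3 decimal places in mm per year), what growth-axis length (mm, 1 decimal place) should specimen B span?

Specimen A: adjusted count: 15382 − 8 + 14 = 15388 annual layers.
A: 58296.4 mm over 15388 years gives 58296.4 / 15388 ≈ 3.788 mm/yr.
B's length ≈ 3.788 × 14500 = 54926.0 mm.

54926.0 mm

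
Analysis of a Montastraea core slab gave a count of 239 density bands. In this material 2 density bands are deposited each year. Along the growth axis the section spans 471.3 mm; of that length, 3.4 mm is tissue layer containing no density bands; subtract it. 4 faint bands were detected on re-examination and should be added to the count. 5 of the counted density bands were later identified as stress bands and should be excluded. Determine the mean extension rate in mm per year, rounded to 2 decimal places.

3.93 mm per year

True density band count = 239 − 5 + 4 = 238.
Dividing by 2 density bands per year: 238 / 2 = 119 years.
Removing the 3.4 mm offcut leaves 471.3 − 3.4 = 467.9 mm.
Extension rate ≈ 467.9 / 119 = 3.93 mm per year.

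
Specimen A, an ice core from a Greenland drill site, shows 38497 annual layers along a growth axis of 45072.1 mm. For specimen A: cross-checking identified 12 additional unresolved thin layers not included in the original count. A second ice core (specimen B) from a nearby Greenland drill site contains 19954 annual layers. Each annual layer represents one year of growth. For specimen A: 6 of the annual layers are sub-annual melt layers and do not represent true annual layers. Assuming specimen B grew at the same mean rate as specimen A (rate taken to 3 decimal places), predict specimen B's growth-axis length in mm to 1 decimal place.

23366.1 mm

Specimen A: correcting the raw count gives 38497 − 6 + 12 = 38503 true annual layers.
A: Mean rate = 45072.1 mm / 38503 years ≈ 1.171 mm/year.
B's length ≈ 1.171 × 19954 = 23366.1 mm.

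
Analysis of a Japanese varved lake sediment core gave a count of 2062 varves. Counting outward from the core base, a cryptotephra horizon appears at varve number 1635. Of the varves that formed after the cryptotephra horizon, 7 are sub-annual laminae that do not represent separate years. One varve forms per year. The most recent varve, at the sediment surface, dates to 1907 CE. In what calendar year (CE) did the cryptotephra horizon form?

The cryptotephra horizon sits at varve 1635 from the core base, so 2062 − 1635 = 427 varves formed after it.
Removing the 7 false varves leaves 427 − 7 = 420 true varves beyond the cryptotephra horizon.
The varve at the sediment surface is 1907 CE, so the cryptotephra horizon dates to 1907 − 420 = 1487 CE.

1487 CE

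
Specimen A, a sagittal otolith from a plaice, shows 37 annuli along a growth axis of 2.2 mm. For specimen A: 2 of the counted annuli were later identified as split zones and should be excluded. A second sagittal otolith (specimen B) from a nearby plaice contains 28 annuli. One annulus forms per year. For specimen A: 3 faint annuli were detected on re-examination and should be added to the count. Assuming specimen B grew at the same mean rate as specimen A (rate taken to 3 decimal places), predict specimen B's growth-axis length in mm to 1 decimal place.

Specimen A: adjusted count: 37 − 2 + 3 = 38 annuli.
A: 2.2 mm over 38 years gives 2.2 / 38 ≈ 0.058 mm/yr.
For B, 0.058 mm/year × 28 years = 1.6 mm.

1.6 mm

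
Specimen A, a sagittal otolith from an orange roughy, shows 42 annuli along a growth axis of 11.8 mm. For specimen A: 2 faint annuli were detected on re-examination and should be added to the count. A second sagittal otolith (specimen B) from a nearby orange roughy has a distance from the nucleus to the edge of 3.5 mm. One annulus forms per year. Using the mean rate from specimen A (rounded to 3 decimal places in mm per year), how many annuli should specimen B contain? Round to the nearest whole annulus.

Specimen A: true annulus count = 42 + 2 = 44.
A: Extension rate ≈ 11.8 / 44 = 0.268 mm/yr.
For B, 3.5 / 0.268 = 13.06 years ≈ 13 annuli.

13 annuli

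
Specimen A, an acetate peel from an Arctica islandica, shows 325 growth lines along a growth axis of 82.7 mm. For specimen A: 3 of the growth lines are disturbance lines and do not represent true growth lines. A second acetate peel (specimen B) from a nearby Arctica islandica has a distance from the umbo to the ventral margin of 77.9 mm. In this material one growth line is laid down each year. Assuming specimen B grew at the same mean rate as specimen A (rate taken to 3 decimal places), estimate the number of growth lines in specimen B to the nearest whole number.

303 growth lines

Specimen A: true growth line count = 325 − 3 = 322.
A: Extension rate ≈ 82.7 / 322 = 0.257 mm per year.
Specimen B: 77.9 mm / 0.257 mm per year = 303.11 years ≈ 303 growth lines.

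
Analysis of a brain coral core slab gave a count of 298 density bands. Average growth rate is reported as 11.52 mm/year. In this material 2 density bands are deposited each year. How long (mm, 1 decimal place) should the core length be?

Dividing by 2 density bands per year: 298 / 2 = 149 years.
Length ≈ 11.52 × 149 = 1716.5 mm.

1716.5 mm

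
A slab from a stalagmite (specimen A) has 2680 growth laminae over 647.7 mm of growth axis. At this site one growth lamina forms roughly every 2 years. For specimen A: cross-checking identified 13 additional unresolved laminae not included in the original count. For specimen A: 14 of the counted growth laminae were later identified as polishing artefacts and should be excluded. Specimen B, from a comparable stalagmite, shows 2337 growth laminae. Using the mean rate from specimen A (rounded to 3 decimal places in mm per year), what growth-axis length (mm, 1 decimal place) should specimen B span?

565.6 mm

Specimen A: correcting the raw count gives 2680 − 14 + 13 = 2679 true growth laminae.
Specimen A: multiplying by 2 years per growth lamina: 2679 × 2 = 5358 years.
A: Extension rate ≈ 647.7 / 5358 = 0.121 mm per year.
Specimen B: multiplying by 2 years per growth lamina: 2337 × 2 = 4674 years. B's length ≈ 0.121 × 4674 = 565.6 mm.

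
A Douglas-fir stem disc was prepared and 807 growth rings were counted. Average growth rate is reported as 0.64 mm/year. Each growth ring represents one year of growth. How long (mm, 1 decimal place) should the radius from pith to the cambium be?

516.5 mm

The record spans 807 years at 0.64 mm per year.
Length ≈ 0.64 × 807 = 516.5 mm.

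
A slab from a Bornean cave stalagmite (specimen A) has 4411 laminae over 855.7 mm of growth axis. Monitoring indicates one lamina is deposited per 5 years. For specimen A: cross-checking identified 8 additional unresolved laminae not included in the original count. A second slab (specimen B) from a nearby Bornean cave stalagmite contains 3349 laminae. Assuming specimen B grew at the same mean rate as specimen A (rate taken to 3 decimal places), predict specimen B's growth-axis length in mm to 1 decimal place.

653.1 mm

Specimen A: true lamina count = 4411 + 8 = 4419.
Specimen A: multiplying by 5 years per lamina: 4419 × 5 = 22095 years.
A: Extension rate ≈ 855.7 / 22095 = 0.039 mm per year.
Specimen B: multiplying by 5 years per lamina: 3349 × 5 = 16745 years. For B, 0.039 mm/year × 16745 years = 653.1 mm.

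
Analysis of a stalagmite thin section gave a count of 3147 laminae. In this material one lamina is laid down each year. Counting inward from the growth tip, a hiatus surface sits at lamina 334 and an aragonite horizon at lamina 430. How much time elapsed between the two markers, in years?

The two markers are separated by 430 − 334 = 96 laminae.
At one lamina per year, 96 years elapsed between them.

96 years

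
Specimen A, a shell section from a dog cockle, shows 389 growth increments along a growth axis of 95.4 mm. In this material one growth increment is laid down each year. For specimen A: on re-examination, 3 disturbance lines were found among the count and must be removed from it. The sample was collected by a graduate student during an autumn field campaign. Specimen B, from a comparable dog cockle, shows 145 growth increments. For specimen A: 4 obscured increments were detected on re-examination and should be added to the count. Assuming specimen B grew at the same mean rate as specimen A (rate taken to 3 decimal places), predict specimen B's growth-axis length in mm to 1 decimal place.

Specimen A: adjusted count: 389 − 3 + 4 = 390 growth increments.
A: 95.4 mm over 390 years gives 95.4 / 390 ≈ 0.245 mm/yr.
B's length ≈ 0.245 × 145 = 35.5 mm.

35.5 mm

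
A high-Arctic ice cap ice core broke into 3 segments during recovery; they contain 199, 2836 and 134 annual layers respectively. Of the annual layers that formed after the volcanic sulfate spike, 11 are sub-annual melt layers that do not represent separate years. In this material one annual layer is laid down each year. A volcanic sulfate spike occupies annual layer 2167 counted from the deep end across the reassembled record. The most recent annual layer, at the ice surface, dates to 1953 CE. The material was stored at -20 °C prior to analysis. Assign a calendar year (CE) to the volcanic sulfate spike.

Total annual layers = 199 + 2836 + 134 = 3169.
Between annual layer 2167 and the ice surface there are 3169 − 2167 = 1002 annual layers.
1002 − 11 false = 991 true annual layers after the volcanic sulfate spike.
1953 − 991 = 962 CE.

962 CE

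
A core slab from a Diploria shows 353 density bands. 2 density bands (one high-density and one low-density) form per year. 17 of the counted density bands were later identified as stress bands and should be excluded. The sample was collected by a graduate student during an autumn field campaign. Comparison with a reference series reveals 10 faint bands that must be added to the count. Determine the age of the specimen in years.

Correcting the raw count gives 353 − 17 + 10 = 346 true density bands.
Dividing by 2 density bands per year: 346 / 2 = 173 years.

173 yr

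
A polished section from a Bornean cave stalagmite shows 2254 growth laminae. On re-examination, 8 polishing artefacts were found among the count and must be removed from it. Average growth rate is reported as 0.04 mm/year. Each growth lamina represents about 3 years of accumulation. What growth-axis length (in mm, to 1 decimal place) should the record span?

True growth lamina count = 2254 − 8 = 2246.
Multiplying by 3 years per growth lamina: 2246 × 3 = 6738 years.
6738 years at 0.04 mm/year gives 0.04 × 6738 = 269.5 mm.

269.5 mm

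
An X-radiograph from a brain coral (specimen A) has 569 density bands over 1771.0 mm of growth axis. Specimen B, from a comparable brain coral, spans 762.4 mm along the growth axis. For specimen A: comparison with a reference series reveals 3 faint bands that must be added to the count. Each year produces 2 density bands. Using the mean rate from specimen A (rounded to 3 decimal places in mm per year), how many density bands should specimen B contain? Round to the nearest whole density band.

246 density bands

Specimen A: true density band count = 569 + 3 = 572.
Specimen A: with 2 density bands per year, 572 / 2 = 286 years.
A: 1771.0 mm over 286 years gives 1771.0 / 286 ≈ 6.192 mm/yr.
Specimen B: 762.4 mm / 6.192 mm per year = 123.13 years; at 2 density bands per year that is 123.13 × 2 ≈ 246 density bands.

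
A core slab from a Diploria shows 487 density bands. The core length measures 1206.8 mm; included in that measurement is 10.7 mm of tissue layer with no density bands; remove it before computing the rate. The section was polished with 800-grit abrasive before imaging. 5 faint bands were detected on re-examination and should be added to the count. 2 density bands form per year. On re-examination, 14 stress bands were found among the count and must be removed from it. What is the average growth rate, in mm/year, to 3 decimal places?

True density band count = 487 − 14 + 5 = 478.
478 density bands at 2 per year is 478 / 2 = 239 years.
The growth record spans 1206.8 − 10.7 = 1196.1 mm.
Mean rate = 1196.1 mm / 239 years ≈ 5.005 mm/year.

5.005 mm/year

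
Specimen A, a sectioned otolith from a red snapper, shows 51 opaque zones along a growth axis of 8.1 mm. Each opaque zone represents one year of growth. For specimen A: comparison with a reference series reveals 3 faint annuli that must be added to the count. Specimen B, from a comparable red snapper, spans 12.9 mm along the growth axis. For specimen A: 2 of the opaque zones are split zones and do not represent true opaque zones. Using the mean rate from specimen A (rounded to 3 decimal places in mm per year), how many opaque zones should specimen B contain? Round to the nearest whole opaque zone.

Specimen A: after corrections the count is 51 − 2 + 3 = 52 opaque zones.
A: 8.1 mm over 52 years gives 8.1 / 52 ≈ 0.156 mm/yr.
B spans 12.9 / 0.156 = 82.69 years ≈ 83 opaque zones.

83 opaque zones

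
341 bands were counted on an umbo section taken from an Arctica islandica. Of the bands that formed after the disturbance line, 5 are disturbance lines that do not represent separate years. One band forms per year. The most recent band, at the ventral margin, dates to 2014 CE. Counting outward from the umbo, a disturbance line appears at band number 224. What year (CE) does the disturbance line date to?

1902 CE

341 − 224 = 117 bands lie beyond the disturbance line toward the ventral margin.
Excluding 5 false bands: 117 − 5 = 112.
Counting back 112 years from 2014 CE places the disturbance line in 2014 − 112 = 1902 CE.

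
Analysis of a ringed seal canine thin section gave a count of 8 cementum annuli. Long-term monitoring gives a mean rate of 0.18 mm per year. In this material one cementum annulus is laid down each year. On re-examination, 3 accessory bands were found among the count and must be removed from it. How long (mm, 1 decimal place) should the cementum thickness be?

After corrections the count is 8 − 3 = 5 cementum annuli.
Predicted length = 0.18 mm/year × 5 years = 0.9 mm.

0.9 mm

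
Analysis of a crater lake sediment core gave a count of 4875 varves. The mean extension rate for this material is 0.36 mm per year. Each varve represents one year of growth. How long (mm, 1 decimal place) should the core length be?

1755.0 mm

4875 years of growth are recorded.
Predicted length = 0.36 mm/year × 4875 years = 1755.0 mm.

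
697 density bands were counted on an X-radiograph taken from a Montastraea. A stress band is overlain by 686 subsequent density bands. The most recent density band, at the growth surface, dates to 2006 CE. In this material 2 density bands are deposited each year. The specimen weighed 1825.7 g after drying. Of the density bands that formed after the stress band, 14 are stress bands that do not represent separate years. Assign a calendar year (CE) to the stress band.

686 density bands post-date the stress band.
686 − 14 false = 672 true density bands after the stress band.
With 2 density bands per year, 672 / 2 = 336 years.
2006 − 336 = 1670 CE.

1670 CE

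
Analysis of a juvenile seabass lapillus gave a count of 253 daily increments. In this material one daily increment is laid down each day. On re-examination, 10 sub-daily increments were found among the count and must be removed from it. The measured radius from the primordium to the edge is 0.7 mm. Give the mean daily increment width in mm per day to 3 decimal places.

Correcting the raw count gives 253 − 10 = 243 true daily increments.
Mean rate = 0.7 mm / 243 days ≈ 0.003 mm per day.

0.003 mm per day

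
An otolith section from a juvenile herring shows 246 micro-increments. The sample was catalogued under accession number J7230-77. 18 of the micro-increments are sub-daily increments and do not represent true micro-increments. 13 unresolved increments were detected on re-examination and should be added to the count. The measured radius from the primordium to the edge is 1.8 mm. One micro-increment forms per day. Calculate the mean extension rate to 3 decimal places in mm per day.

0.007 mm per day

After corrections the count is 246 − 18 + 13 = 241 micro-increments.
1.8 mm over 241 days gives 1.8 / 241 ≈ 0.007 mm per day.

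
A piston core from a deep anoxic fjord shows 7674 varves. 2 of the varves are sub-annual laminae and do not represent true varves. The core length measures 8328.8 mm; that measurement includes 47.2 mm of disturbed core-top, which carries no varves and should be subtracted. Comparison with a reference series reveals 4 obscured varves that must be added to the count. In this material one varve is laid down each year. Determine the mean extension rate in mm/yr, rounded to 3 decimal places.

True varve count = 7674 − 2 + 4 = 7676.
Net length = 8328.8 − 47.2 = 8281.6 mm.
Mean rate = 8281.6 mm / 7676 years ≈ 1.079 mm/yr.

1.079 mm/yr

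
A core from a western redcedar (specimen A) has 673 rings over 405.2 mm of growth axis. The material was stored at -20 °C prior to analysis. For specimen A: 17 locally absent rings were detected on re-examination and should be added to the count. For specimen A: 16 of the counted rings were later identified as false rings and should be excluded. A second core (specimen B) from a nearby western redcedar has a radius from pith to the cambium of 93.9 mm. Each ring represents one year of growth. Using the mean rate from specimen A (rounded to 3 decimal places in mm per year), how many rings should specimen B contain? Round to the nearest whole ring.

Specimen A: after corrections the count is 673 − 16 + 17 = 674 rings.
A: Mean rate = 405.2 mm / 674 years ≈ 0.601 mm per year.
Specimen B: 93.9 mm / 0.601 mm per year = 156.24 years ≈ 156 rings.

156 rings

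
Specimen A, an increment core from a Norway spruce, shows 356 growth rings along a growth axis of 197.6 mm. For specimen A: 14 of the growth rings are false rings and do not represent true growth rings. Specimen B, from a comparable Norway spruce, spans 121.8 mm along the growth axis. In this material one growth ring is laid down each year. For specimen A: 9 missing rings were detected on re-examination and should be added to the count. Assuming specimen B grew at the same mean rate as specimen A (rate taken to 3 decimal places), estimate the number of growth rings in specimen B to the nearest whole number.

216 growth rings

Specimen A: after corrections the count is 356 − 14 + 9 = 351 growth rings.
A: Extension rate ≈ 197.6 / 351 = 0.563 mm per year.
For B, 121.8 / 0.563 = 216.34 years ≈ 216 growth rings.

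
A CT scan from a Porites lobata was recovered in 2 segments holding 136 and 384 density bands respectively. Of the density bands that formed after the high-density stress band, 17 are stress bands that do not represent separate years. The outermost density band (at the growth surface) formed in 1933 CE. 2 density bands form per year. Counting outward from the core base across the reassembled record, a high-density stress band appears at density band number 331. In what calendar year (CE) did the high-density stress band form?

Total density bands = 136 + 384 = 520.
Between density band 331 and the growth surface there are 520 − 331 = 189 density bands.
189 − 17 false = 172 true density bands after the high-density stress band.
Dividing by 2 density bands per year: 172 / 2 = 86 years.
The density band at the growth surface is 1933 CE, so the high-density stress band dates to 1933 − 86 = 1847 CE.

1847 CE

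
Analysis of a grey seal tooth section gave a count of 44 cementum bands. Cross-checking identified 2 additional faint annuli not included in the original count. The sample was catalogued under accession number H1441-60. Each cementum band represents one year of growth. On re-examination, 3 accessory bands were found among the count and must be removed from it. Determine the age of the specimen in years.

43 yr

Adjusted count: 44 − 3 + 2 = 43 cementum bands.
With a one-to-one cementum band periodicity this is 43 years.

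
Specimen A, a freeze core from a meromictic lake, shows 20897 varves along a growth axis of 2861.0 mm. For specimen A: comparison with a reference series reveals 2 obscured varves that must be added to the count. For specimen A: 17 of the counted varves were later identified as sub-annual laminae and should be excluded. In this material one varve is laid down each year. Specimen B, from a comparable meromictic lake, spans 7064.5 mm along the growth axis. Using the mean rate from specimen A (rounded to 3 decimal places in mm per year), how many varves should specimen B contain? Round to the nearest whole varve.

51566 varves

Specimen A: adjusted count: 20897 − 17 + 2 = 20882 varves.
A: Mean rate = 2861.0 mm / 20882 years ≈ 0.137 mm per year.
B spans 7064.5 / 0.137 = 51565.69 years ≈ 51566 varves.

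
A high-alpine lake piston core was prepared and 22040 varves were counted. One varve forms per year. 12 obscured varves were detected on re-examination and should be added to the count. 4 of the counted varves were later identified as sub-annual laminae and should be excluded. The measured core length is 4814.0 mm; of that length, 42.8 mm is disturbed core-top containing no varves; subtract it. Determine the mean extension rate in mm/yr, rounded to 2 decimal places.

Correcting the raw count gives 22040 − 4 + 12 = 22048 true varves.
Net length = 4814.0 − 42.8 = 4771.2 mm.
Extension rate ≈ 4771.2 / 22048 = 0.22 mm/yr.

0.22 mm/yr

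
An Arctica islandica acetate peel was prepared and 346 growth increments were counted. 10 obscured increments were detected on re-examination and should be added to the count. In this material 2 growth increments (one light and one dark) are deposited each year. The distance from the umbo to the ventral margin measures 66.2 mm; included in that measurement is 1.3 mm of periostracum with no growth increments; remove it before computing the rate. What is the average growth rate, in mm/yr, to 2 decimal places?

Correcting the raw count gives 346 + 10 = 356 true growth increments.
With 2 growth increments per year, 356 / 2 = 178 years.
Net length = 66.2 − 1.3 = 64.9 mm.
Extension rate ≈ 64.9 / 178 = 0.36 mm/yr.

0.36 mm/yr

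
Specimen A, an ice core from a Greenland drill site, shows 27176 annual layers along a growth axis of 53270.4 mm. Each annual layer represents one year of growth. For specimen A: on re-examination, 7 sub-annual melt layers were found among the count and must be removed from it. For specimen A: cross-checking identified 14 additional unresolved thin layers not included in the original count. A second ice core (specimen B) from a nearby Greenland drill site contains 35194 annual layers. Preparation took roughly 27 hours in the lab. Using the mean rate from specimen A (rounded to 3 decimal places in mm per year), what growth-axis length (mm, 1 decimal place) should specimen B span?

68980.2 mm

Specimen A: adjusted count: 27176 − 7 + 14 = 27183 annual layers.
A: Mean rate = 53270.4 mm / 27183 years ≈ 1.960 mm/yr.
Length of B = 1.960 × 35194 = 68980.2 mm.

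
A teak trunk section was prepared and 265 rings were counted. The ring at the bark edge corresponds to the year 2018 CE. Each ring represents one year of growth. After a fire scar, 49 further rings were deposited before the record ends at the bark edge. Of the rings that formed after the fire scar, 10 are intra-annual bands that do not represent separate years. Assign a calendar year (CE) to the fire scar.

49 rings post-date the fire scar.
49 − 10 false = 39 true rings after the fire scar.
2018 − 39 = 1979 CE.

1979 CE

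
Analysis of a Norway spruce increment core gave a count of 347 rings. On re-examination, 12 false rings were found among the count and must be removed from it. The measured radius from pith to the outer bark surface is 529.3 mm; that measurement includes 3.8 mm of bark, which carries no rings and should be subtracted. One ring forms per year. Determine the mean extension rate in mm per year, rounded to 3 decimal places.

1.569 mm per year

After corrections the count is 347 − 12 = 335 rings.
Removing the 3.8 mm offcut leaves 529.3 − 3.8 = 525.5 mm.
Extension rate ≈ 525.5 / 335 = 1.569 mm per year.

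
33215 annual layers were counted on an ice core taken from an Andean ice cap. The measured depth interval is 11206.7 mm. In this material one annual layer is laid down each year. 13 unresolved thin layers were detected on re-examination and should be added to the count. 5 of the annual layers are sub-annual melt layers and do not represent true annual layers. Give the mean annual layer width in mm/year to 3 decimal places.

Correcting the raw count gives 33215 − 5 + 13 = 33223 true annual layers.
Mean rate = 11206.7 mm / 33223 years ≈ 0.337 mm/year.

0.337 mm/year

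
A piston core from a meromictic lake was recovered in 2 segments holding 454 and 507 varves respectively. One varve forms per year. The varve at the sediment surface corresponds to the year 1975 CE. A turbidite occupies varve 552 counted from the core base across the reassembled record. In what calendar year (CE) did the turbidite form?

1566 CE

Total varves = 454 + 507 = 961.
Between varve 552 and the sediment surface there are 961 − 552 = 409 varves.
1975 − 409 = 1566 CE.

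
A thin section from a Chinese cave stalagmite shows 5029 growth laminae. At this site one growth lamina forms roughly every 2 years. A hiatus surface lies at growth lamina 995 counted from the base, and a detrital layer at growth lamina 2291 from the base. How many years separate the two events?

2592 yr

The two markers are separated by 2291 − 995 = 1296 growth laminae.
At 2 years per growth lamina, 1296 × 2 = 2592 years.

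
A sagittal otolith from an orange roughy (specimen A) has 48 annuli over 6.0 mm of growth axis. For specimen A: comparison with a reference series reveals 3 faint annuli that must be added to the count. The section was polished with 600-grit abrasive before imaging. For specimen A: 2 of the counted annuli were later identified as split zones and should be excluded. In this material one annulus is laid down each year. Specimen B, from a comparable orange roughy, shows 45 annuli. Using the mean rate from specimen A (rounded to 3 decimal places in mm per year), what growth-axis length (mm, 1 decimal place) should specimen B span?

5.5 mm

Specimen A: adjusted count: 48 − 2 + 3 = 49 annuli.
A: 6.0 mm over 49 years gives 6.0 / 49 ≈ 0.122 mm/year.
Length of B = 0.122 × 45 = 5.5 mm.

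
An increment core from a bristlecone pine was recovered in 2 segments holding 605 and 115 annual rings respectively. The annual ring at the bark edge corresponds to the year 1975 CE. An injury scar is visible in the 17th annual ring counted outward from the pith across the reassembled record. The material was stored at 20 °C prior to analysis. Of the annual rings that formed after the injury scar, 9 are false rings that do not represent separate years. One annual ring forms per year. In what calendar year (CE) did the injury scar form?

Total annual rings = 605 + 115 = 720.
Between annual ring 17 and the bark edge there are 720 − 17 = 703 annual rings.
Removing the 9 false annual rings leaves 703 − 9 = 694 true annual rings beyond the injury scar.
1975 − 694 = 1281 CE.

1281 CE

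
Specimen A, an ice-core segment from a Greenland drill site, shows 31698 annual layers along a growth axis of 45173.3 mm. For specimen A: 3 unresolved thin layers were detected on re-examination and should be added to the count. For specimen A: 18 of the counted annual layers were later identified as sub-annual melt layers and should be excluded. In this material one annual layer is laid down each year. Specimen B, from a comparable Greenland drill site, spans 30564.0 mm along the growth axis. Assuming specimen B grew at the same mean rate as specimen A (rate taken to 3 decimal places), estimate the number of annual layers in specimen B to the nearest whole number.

Specimen A: after corrections the count is 31698 − 18 + 3 = 31683 annual layers.
A: Extension rate ≈ 45173.3 / 31683 = 1.426 mm/yr.
B spans 30564.0 / 1.426 = 21433.38 years ≈ 21433 annual layers.

21433 annual layers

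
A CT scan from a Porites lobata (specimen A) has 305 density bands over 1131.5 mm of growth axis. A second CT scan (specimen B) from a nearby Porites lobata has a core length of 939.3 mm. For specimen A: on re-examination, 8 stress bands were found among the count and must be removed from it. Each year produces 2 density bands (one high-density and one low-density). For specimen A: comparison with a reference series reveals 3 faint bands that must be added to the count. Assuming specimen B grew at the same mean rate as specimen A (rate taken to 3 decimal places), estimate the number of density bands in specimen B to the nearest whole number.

249 density bands

Specimen A: adjusted count: 305 − 8 + 3 = 300 density bands.
Specimen A: dividing by 2 density bands per year: 300 / 2 = 150 years.
A: 1131.5 mm over 150 years gives 1131.5 / 150 ≈ 7.543 mm/year.
B spans 939.3 / 7.543 = 124.53 years; at 2 density bands per year that is 124.53 × 2 ≈ 249 density bands.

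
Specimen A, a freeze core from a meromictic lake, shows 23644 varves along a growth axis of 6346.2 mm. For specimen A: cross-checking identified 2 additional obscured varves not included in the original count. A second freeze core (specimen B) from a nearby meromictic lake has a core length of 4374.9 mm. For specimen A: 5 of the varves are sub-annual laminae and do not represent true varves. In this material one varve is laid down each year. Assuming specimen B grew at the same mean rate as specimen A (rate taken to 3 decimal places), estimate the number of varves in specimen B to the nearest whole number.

Specimen A: correcting the raw count gives 23644 − 5 + 2 = 23641 true varves.
A: Mean rate = 6346.2 mm / 23641 years ≈ 0.268 mm per year.
Specimen B: 4374.9 mm / 0.268 mm per year = 16324.25 years ≈ 16324 varves.

16324 varves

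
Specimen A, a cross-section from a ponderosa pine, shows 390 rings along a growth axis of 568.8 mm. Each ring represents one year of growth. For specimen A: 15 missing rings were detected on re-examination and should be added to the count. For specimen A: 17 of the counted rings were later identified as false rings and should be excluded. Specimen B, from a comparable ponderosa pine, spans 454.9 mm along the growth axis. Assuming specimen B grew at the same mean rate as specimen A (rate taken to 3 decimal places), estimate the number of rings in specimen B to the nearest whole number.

Specimen A: adjusted count: 390 − 17 + 15 = 388 rings.
A: Mean rate = 568.8 mm / 388 years ≈ 1.466 mm/yr.
For B, 454.9 / 1.466 = 310.30 years ≈ 310 rings.

310 rings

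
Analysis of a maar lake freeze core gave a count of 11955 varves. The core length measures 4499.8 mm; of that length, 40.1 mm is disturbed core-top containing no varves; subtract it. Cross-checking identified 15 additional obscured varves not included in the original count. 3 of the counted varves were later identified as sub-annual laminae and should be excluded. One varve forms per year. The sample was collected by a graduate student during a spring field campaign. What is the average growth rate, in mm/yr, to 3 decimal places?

0.373 mm/yr

After corrections the count is 11955 − 3 + 15 = 11967 varves.
Net length = 4499.8 − 40.1 = 4459.7 mm.
Mean rate = 4459.7 mm / 11967 years ≈ 0.373 mm/yr.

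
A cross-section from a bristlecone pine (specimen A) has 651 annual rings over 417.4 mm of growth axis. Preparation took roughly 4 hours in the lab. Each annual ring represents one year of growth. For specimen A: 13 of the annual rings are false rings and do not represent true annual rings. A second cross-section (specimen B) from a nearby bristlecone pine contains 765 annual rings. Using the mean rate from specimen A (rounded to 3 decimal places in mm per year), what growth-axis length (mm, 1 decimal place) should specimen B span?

Specimen A: correcting the raw count gives 651 − 13 = 638 true annual rings.
A: 417.4 mm over 638 years gives 417.4 / 638 ≈ 0.654 mm per year.
For B, 0.654 mm/year × 765 years = 500.3 mm.

500.3 mm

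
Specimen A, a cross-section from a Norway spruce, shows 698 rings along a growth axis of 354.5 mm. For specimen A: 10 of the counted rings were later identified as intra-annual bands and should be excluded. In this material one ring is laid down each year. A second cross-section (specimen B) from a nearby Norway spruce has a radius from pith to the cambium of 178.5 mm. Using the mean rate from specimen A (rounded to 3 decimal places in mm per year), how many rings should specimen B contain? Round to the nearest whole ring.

347 rings

Specimen A: adjusted count: 698 − 10 = 688 rings.
A: 354.5 mm over 688 years gives 354.5 / 688 ≈ 0.515 mm/year.
Specimen B: 178.5 mm / 0.515 mm per year = 346.60 years ≈ 347 rings.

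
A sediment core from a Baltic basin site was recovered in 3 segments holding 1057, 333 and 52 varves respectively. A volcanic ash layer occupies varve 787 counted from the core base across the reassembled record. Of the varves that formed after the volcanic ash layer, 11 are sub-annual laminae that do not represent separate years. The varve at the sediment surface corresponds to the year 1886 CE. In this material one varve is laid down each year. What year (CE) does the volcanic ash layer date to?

1242 CE

Total varves = 1057 + 333 + 52 = 1442.
The volcanic ash layer sits at varve 787 from the core base, so 1442 − 787 = 655 varves formed after it.
655 − 11 false = 644 true varves after the volcanic ash layer.
1886 − 644 = 1242 CE.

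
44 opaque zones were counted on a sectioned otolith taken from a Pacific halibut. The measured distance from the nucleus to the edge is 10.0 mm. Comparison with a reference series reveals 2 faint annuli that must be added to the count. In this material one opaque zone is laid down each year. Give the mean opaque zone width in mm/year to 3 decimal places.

0.217 mm/year

True opaque zone count = 44 + 2 = 46.
Extension rate ≈ 10.0 / 46 = 0.217 mm/year.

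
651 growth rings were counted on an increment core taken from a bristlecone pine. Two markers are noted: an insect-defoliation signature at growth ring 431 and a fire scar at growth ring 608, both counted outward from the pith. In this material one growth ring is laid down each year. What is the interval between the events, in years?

The two markers are separated by 608 − 431 = 177 growth rings.
That is 177 years at one growth ring per year.

177 years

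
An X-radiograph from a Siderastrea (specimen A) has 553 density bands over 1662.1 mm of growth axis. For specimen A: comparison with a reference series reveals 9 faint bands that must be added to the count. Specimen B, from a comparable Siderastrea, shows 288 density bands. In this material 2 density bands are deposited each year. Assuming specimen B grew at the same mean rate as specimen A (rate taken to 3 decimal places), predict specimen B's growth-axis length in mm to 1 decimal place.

851.8 mm

Specimen A: true density band count = 553 + 9 = 562.
Specimen A: dividing by 2 density bands per year: 562 / 2 = 281 years.
A: Extension rate ≈ 1662.1 / 281 = 5.915 mm/year.
Specimen B: with 2 density bands per year, 288 / 2 = 144 years. For B, 5.915 mm/year × 144 years = 851.8 mm.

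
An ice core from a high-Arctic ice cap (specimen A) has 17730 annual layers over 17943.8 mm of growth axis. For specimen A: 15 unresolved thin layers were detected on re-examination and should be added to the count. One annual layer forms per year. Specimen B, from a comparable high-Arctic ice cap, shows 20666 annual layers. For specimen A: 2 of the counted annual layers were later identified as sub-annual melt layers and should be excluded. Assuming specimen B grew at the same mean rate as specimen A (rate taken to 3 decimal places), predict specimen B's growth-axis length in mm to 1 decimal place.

20893.3 mm

Specimen A: after corrections the count is 17730 − 2 + 15 = 17743 annual layers.
A: Extension rate ≈ 17943.8 / 17743 = 1.011 mm per year.
Length of B = 1.011 × 20666 = 20893.3 mm.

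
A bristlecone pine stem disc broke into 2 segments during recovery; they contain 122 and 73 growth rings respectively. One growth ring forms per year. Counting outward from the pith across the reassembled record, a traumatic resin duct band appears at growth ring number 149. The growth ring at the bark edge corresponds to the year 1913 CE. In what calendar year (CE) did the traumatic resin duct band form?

Total growth rings = 122 + 73 = 195.
Between growth ring 149 and the bark edge there are 195 − 149 = 46 growth rings.
Counting back 46 years from 1913 CE places the traumatic resin duct band in 1913 − 46 = 1867 CE.

1867 CE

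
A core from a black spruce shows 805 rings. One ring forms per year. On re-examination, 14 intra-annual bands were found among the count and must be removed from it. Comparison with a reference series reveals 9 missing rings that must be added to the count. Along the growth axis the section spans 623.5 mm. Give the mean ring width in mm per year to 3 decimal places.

After corrections the count is 805 − 14 + 9 = 800 rings.
Mean rate = 623.5 mm / 800 years ≈ 0.779 mm per year.

0.779 mm per year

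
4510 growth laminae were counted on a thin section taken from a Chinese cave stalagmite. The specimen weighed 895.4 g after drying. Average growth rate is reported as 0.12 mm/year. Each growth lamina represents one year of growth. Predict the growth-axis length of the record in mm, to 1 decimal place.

The record spans 4510 years at 0.12 mm per year.
4510 years at 0.12 mm/year gives 0.12 × 4510 = 541.2 mm.

541.2 mm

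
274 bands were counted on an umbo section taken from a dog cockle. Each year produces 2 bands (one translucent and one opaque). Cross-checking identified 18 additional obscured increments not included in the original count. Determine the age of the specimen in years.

True band count = 274 + 18 = 292.
292 bands at 2 per year is 292 / 2 = 146 years.

146 years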